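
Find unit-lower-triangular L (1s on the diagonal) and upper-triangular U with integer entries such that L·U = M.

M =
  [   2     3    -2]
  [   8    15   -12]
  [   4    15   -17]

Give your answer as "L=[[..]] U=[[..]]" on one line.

  R1 -= 4·R0 → [0,3,-4]
  R2 -= 2·R0 → [0,9,-13]
  R2 -= 3·R1 → [0,0,-1]

L=[[1,0,0],[4,1,0],[2,3,1]] U=[[2,3,-2],[0,3,-4],[0,0,-1]]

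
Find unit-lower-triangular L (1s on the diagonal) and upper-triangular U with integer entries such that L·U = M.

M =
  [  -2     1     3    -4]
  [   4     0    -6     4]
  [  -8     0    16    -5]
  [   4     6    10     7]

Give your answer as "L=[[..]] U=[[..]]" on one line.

  r1 -= -2·r0 → [0,2,0,-4]
  r2 -= 4·r0 → [0,-4,4,11]
  r3 -= -2·r0 → [0,8,16,-1]
  r2 -= -2·r1 → [0,0,4,3]
  r3 -= 4·r1 → [0,0,16,15]
  r3 -= 4·r2 → [0,0,0,3]

L=[[1,0,0,0],[-2,1,0,0],[4,-2,1,0],[-2,4,4,1]] U=[[-2,1,3,-4],[0,2,0,-4],[0,0,4,3],[0,0,0,3]]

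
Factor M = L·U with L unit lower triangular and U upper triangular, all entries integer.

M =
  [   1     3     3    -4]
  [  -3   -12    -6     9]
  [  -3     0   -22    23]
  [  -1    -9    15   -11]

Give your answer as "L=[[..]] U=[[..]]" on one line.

L=[[1,0,0,0],[-3,1,0,0],[-3,-3,1,0],[-1,2,-3,1]] U=[[1,3,3,-4],[0,-3,3,-3],[0,0,-4,2],[0,0,0,-3]]

  row1 -= -3·row0 → [0,-3,3,-3]
  row2 -= -3·row0 → [0,9,-13,11]
  row3 -= -1·row0 → [0,-6,18,-15]
  row2 -= -3·row1 → [0,0,-4,2]
  row3 -= 2·row1 → [0,0,12,-9]
  row3 -= -3·row2 → [0,0,0,-3]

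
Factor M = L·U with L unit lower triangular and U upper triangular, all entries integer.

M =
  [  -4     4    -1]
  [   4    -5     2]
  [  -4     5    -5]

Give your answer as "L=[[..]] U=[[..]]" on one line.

L=[[1,0,0],[-1,1,0],[1,-1,1]] U=[[-4,4,-1],[0,-1,1],[0,0,-3]]

  row1 -= -1·row0 → [0,-1,1]
  row2 -= 1·row0 → [0,1,-4]
  row2 -= -1·row1 → [0,0,-3]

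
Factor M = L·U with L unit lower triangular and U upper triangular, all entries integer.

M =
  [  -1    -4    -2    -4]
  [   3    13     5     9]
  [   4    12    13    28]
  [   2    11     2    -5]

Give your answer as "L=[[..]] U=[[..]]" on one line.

  R1 -= -3·R0 → [0,1,-1,-3]
  R2 -= -4·R0 → [0,-4,5,12]
  R3 -= -2·R0 → [0,3,-2,-13]
  R2 -= -4·R1 → [0,0,1,0]
  R3 -= 3·R1 → [0,0,1,-4]
  R3 -= 1·R2 → [0,0,0,-4]

L=[[1,0,0,0],[-3,1,0,0],[-4,-4,1,0],[-2,3,1,1]] U=[[-1,-4,-2,-4],[0,1,-1,-3],[0,0,1,0],[0,0,0,-4]]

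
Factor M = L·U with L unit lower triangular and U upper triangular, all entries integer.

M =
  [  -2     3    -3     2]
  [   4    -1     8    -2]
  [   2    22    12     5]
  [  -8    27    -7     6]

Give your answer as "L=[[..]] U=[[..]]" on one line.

L=[[1,0,0,0],[-2,1,0,0],[-1,5,1,0],[4,3,1,1]] U=[[-2,3,-3,2],[0,5,2,2],[0,0,-1,-3],[0,0,0,-5]]

  r1 -= -2·r0 → [0,5,2,2]
  r2 -= -1·r0 → [0,25,9,7]
  r3 -= 4·r0 → [0,15,5,-2]
  r2 -= 5·r1 → [0,0,-1,-3]
  r3 -= 3·r1 → [0,0,-1,-8]
  r3 -= 1·r2 → [0,0,0,-5]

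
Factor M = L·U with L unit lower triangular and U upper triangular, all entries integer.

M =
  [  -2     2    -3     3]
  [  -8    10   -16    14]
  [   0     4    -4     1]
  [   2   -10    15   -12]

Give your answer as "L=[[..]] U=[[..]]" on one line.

  R1 -= 4·R0 → [0,2,-4,2]
  R2 -= 0·R0 → [0,4,-4,1]
  R3 -= -1·R0 → [0,-8,12,-9]
  R2 -= 2·R1 → [0,0,4,-3]
  R3 -= -4·R1 → [0,0,-4,-1]
  R3 -= -1·R2 → [0,0,0,-4]

L=[[1,0,0,0],[4,1,0,0],[0,2,1,0],[-1,-4,-1,1]] U=[[-2,2,-3,3],[0,2,-4,2],[0,0,4,-3],[0,0,0,-4]]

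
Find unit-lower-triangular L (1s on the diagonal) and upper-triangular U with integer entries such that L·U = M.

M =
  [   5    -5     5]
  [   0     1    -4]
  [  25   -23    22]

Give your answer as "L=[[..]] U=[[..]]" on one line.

  row1 -= 0·row0 → [0,1,-4]
  row2 -= 5·row0 → [0,2,-3]
  row2 -= 2·row1 → [0,0,5]

L=[[1,0,0],[0,1,0],[5,2,1]] U=[[5,-5,5],[0,1,-4],[0,0,5]]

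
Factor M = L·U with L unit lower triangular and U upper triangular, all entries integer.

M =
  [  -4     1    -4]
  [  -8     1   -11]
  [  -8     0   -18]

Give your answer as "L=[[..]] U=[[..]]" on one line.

  r1 -= 2·r0 → [0,-1,-3]
  r2 -= 2·r0 → [0,-2,-10]
  r2 -= 2·r1 → [0,0,-4]

L=[[1,0,0],[2,1,0],[2,2,1]] U=[[-4,1,-4],[0,-1,-3],[0,0,-4]]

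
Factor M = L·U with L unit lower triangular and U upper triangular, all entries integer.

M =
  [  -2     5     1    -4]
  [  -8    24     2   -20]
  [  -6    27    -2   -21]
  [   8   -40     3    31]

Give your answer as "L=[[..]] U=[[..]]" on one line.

  row1 -= 4·row0 → [0,4,-2,-4]
  row2 -= 3·row0 → [0,12,-5,-9]
  row3 -= -4·row0 → [0,-20,7,15]
  row2 -= 3·row1 → [0,0,1,3]
  row3 -= -5·row1 → [0,0,-3,-5]
  row3 -= -3·row2 → [0,0,0,4]

L=[[1,0,0,0],[4,1,0,0],[3,3,1,0],[-4,-5,-3,1]] U=[[-2,5,1,-4],[0,4,-2,-4],[0,0,1,3],[0,0,0,4]]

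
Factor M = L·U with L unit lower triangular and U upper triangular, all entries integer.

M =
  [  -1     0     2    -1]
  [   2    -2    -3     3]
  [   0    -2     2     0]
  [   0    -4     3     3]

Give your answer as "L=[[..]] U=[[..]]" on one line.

  r1 -= -2·r0 → [0,-2,1,1]
  r2 -= 0·r0 → [0,-2,2,0]
  r3 -= 0·r0 → [0,-4,3,3]
  r2 -= 1·r1 → [0,0,1,-1]
  r3 -= 2·r1 → [0,0,1,1]
  r3 -= 1·r2 → [0,0,0,2]

L=[[1,0,0,0],[-2,1,0,0],[0,1,1,0],[0,2,1,1]] U=[[-1,0,2,-1],[0,-2,1,1],[0,0,1,-1],[0,0,0,2]]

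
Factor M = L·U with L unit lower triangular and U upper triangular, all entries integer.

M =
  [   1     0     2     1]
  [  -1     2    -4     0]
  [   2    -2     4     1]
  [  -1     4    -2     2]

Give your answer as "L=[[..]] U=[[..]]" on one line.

  R1 -= -1·R0 → [0,2,-2,1]
  R2 -= 2·R0 → [0,-2,0,-1]
  R3 -= -1·R0 → [0,4,0,3]
  R2 -= -1·R1 → [0,0,-2,0]
  R3 -= 2·R1 → [0,0,4,1]
  R3 -= -2·R2 → [0,0,0,1]

L=[[1,0,0,0],[-1,1,0,0],[2,-1,1,0],[-1,2,-2,1]] U=[[1,0,2,1],[0,2,-2,1],[0,0,-2,0],[0,0,0,1]]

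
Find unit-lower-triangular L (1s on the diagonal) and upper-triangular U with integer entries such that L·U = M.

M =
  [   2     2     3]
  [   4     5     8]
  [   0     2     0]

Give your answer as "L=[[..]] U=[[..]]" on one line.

  r1 -= 2·r0 → [0,1,2]
  r2 -= 0·r0 → [0,2,0]
  r2 -= 2·r1 → [0,0,-4]

L=[[1,0,0],[2,1,0],[0,2,1]] U=[[2,2,3],[0,1,2],[0,0,-4]]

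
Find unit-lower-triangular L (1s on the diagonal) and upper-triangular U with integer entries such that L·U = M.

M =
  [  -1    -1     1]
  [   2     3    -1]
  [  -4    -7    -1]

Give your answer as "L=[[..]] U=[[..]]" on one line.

L=[[1,0,0],[-2,1,0],[4,-3,1]] U=[[-1,-1,1],[0,1,1],[0,0,-2]]

  R1 -= -2·R0 → [0,1,1]
  R2 -= 4·R0 → [0,-3,-5]
  R2 -= -3·R1 → [0,0,-2]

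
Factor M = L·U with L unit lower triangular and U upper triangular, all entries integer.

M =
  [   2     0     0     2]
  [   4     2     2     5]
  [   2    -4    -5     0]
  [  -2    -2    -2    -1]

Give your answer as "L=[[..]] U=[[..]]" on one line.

  r1 -= 2·r0 → [0,2,2,1]
  r2 -= 1·r0 → [0,-4,-5,-2]
  r3 -= -1·r0 → [0,-2,-2,1]
  r2 -= -2·r1 → [0,0,-1,0]
  r3 -= -1·r1 → [0,0,0,2]
  r3 -= 0·r2 → [0,0,0,2]

L=[[1,0,0,0],[2,1,0,0],[1,-2,1,0],[-1,-1,0,1]] U=[[2,0,0,2],[0,2,2,1],[0,0,-1,0],[0,0,0,2]]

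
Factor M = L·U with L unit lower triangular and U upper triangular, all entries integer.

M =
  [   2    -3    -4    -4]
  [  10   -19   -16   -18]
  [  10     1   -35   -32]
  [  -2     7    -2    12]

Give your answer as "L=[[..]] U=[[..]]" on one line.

  R1 -= 5·R0 → [0,-4,4,2]
  R2 -= 5·R0 → [0,16,-15,-12]
  R3 -= -1·R0 → [0,4,-6,8]
  R2 -= -4·R1 → [0,0,1,-4]
  R3 -= -1·R1 → [0,0,-2,10]
  R3 -= -2·R2 → [0,0,0,2]

L=[[1,0,0,0],[5,1,0,0],[5,-4,1,0],[-1,-1,-2,1]] U=[[2,-3,-4,-4],[0,-4,4,2],[0,0,1,-4],[0,0,0,2]]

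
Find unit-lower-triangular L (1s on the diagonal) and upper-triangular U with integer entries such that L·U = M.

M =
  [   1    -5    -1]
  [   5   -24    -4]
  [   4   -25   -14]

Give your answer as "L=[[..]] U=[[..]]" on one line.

L=[[1,0,0],[5,1,0],[4,-5,1]] U=[[1,-5,-1],[0,1,1],[0,0,-5]]

  row1 -= 5·row0 → [0,1,1]
  row2 -= 4·row0 → [0,-5,-10]
  row2 -= -5·row1 → [0,0,-5]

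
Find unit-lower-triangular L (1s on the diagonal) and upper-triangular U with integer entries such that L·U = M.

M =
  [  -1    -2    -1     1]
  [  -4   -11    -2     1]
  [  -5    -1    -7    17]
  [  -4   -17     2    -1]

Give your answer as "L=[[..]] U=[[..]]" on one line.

L=[[1,0,0,0],[4,1,0,0],[5,-3,1,0],[4,3,0,1]] U=[[-1,-2,-1,1],[0,-3,2,-3],[0,0,4,3],[0,0,0,4]]

  r1 -= 4·r0 → [0,-3,2,-3]
  r2 -= 5·r0 → [0,9,-2,12]
  r3 -= 4·r0 → [0,-9,6,-5]
  r2 -= -3·r1 → [0,0,4,3]
  r3 -= 3·r1 → [0,0,0,4]
  r3 -= 0·r2 → [0,0,0,4]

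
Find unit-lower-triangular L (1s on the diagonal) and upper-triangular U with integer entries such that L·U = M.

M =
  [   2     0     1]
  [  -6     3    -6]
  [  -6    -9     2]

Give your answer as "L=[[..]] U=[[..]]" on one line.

L=[[1,0,0],[-3,1,0],[-3,-3,1]] U=[[2,0,1],[0,3,-3],[0,0,-4]]

  r1 -= -3·r0 → [0,3,-3]
  r2 -= -3·r0 → [0,-9,5]
  r2 -= -3·r1 → [0,0,-4]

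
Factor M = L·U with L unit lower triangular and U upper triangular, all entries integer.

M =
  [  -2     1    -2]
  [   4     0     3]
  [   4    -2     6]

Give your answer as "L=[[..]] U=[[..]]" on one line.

L=[[1,0,0],[-2,1,0],[-2,0,1]] U=[[-2,1,-2],[0,2,-1],[0,0,2]]

  r1 -= -2·r0 → [0,2,-1]
  r2 -= -2·r0 → [0,0,2]
  r2 -= 0·r1 → [0,0,2]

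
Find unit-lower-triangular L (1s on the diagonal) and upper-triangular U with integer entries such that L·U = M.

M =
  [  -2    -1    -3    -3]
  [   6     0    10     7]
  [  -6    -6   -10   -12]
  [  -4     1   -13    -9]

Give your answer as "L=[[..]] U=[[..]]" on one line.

L=[[1,0,0,0],[-3,1,0,0],[3,1,1,0],[2,-1,3,1]] U=[[-2,-1,-3,-3],[0,-3,1,-2],[0,0,-2,-1],[0,0,0,-2]]

  R1 -= -3·R0 → [0,-3,1,-2]
  R2 -= 3·R0 → [0,-3,-1,-3]
  R3 -= 2·R0 → [0,3,-7,-3]
  R2 -= 1·R1 → [0,0,-2,-1]
  R3 -= -1·R1 → [0,0,-6,-5]
  R3 -= 3·R2 → [0,0,0,-2]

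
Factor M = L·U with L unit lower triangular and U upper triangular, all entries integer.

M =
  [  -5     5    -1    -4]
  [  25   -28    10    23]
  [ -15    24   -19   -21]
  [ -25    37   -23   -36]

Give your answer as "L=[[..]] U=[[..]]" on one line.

L=[[1,0,0,0],[-5,1,0,0],[3,-3,1,0],[5,-4,-2,1]] U=[[-5,5,-1,-4],[0,-3,5,3],[0,0,-1,0],[0,0,0,-4]]

  row1 -= -5·row0 → [0,-3,5,3]
  row2 -= 3·row0 → [0,9,-16,-9]
  row3 -= 5·row0 → [0,12,-18,-16]
  row2 -= -3·row1 → [0,0,-1,0]
  row3 -= -4·row1 → [0,0,2,-4]
  row3 -= -2·row2 → [0,0,0,-4]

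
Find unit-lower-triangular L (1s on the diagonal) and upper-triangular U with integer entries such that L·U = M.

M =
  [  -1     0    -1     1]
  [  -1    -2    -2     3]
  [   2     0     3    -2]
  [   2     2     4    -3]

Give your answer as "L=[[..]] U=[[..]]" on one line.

  row1 -= 1·row0 → [0,-2,-1,2]
  row2 -= -2·row0 → [0,0,1,0]
  row3 -= -2·row0 → [0,2,2,-1]
  row2 -= 0·row1 → [0,0,1,0]
  row3 -= -1·row1 → [0,0,1,1]
  row3 -= 1·row2 → [0,0,0,1]

L=[[1,0,0,0],[1,1,0,0],[-2,0,1,0],[-2,-1,1,1]] U=[[-1,0,-1,1],[0,-2,-1,2],[0,0,1,0],[0,0,0,1]]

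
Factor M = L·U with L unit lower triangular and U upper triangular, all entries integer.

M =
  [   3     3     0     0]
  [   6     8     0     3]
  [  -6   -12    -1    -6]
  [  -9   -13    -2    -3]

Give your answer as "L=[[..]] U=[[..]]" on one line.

  r1 -= 2·r0 → [0,2,0,3]
  r2 -= -2·r0 → [0,-6,-1,-6]
  r3 -= -3·r0 → [0,-4,-2,-3]
  r2 -= -3·r1 → [0,0,-1,3]
  r3 -= -2·r1 → [0,0,-2,3]
  r3 -= 2·r2 → [0,0,0,-3]

L=[[1,0,0,0],[2,1,0,0],[-2,-3,1,0],[-3,-2,2,1]] U=[[3,3,0,0],[0,2,0,3],[0,0,-1,3],[0,0,0,-3]]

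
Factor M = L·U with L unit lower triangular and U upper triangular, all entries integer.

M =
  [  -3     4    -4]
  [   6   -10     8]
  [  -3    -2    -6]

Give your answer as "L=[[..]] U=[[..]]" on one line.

  row1 -= -2·row0 → [0,-2,0]
  row2 -= 1·row0 → [0,-6,-2]
  row2 -= 3·row1 → [0,0,-2]

L=[[1,0,0],[-2,1,0],[1,3,1]] U=[[-3,4,-4],[0,-2,0],[0,0,-2]]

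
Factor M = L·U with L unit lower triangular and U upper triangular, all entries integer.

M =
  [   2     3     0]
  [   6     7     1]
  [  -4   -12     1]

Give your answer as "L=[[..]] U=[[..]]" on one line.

  r1 -= 3·r0 → [0,-2,1]
  r2 -= -2·r0 → [0,-6,1]
  r2 -= 3·r1 → [0,0,-2]

L=[[1,0,0],[3,1,0],[-2,3,1]] U=[[2,3,0],[0,-2,1],[0,0,-2]]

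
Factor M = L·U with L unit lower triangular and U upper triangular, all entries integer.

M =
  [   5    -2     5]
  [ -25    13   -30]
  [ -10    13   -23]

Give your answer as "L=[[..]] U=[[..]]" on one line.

L=[[1,0,0],[-5,1,0],[-2,3,1]] U=[[5,-2,5],[0,3,-5],[0,0,2]]

  r1 -= -5·r0 → [0,3,-5]
  r2 -= -2·r0 → [0,9,-13]
  r2 -= 3·r1 → [0,0,2]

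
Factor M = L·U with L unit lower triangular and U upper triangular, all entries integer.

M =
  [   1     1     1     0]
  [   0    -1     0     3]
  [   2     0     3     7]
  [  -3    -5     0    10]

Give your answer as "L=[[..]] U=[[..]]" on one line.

L=[[1,0,0,0],[0,1,0,0],[2,2,1,0],[-3,2,3,1]] U=[[1,1,1,0],[0,-1,0,3],[0,0,1,1],[0,0,0,1]]

  r1 -= 0·r0 → [0,-1,0,3]
  r2 -= 2·r0 → [0,-2,1,7]
  r3 -= -3·r0 → [0,-2,3,10]
  r2 -= 2·r1 → [0,0,1,1]
  r3 -= 2·r1 → [0,0,3,4]
  r3 -= 3·r2 → [0,0,0,1]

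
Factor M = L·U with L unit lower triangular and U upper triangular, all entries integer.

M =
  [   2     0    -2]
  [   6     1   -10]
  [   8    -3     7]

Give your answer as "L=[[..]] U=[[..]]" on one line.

  r1 -= 3·r0 → [0,1,-4]
  r2 -= 4·r0 → [0,-3,15]
  r2 -= -3·r1 → [0,0,3]

L=[[1,0,0],[3,1,0],[4,-3,1]] U=[[2,0,-2],[0,1,-4],[0,0,3]]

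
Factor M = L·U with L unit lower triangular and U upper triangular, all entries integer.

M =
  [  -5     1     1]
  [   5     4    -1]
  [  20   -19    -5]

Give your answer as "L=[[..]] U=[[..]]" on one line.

L=[[1,0,0],[-1,1,0],[-4,-3,1]] U=[[-5,1,1],[0,5,0],[0,0,-1]]

  R1 -= -1·R0 → [0,5,0]
  R2 -= -4·R0 → [0,-15,-1]
  R2 -= -3·R1 → [0,0,-1]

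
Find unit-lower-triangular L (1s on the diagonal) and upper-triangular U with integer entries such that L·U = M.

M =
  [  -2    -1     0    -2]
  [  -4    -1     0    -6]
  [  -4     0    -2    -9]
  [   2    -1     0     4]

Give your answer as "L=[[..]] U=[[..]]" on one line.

L=[[1,0,0,0],[2,1,0,0],[2,2,1,0],[-1,-2,0,1]] U=[[-2,-1,0,-2],[0,1,0,-2],[0,0,-2,-1],[0,0,0,-2]]

  R1 -= 2·R0 → [0,1,0,-2]
  R2 -= 2·R0 → [0,2,-2,-5]
  R3 -= -1·R0 → [0,-2,0,2]
  R2 -= 2·R1 → [0,0,-2,-1]
  R3 -= -2·R1 → [0,0,0,-2]
  R3 -= 0·R2 → [0,0,0,-2]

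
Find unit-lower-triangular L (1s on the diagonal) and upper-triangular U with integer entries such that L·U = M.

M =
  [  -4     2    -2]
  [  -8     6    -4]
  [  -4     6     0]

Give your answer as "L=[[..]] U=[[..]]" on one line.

L=[[1,0,0],[2,1,0],[1,2,1]] U=[[-4,2,-2],[0,2,0],[0,0,2]]

  r1 -= 2·r0 → [0,2,0]
  r2 -= 1·r0 → [0,4,2]
  r2 -= 2·r1 → [0,0,2]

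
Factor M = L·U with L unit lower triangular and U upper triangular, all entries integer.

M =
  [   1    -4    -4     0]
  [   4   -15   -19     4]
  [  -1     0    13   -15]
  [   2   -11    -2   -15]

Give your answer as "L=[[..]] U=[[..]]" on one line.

L=[[1,0,0,0],[4,1,0,0],[-1,-4,1,0],[2,-3,1,1]] U=[[1,-4,-4,0],[0,1,-3,4],[0,0,-3,1],[0,0,0,-4]]

  R1 -= 4·R0 → [0,1,-3,4]
  R2 -= -1·R0 → [0,-4,9,-15]
  R3 -= 2·R0 → [0,-3,6,-15]
  R2 -= -4·R1 → [0,0,-3,1]
  R3 -= -3·R1 → [0,0,-3,-3]
  R3 -= 1·R2 → [0,0,0,-4]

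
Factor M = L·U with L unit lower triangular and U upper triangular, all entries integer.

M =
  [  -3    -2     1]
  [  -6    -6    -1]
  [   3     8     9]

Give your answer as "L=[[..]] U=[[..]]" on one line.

L=[[1,0,0],[2,1,0],[-1,-3,1]] U=[[-3,-2,1],[0,-2,-3],[0,0,1]]

  r1 -= 2·r0 → [0,-2,-3]
  r2 -= -1·r0 → [0,6,10]
  r2 -= -3·r1 → [0,0,1]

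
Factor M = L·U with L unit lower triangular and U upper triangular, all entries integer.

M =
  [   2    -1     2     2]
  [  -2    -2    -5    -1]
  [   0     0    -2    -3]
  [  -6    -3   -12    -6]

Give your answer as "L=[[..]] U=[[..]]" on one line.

  r1 -= -1·r0 → [0,-3,-3,1]
  r2 -= 0·r0 → [0,0,-2,-3]
  r3 -= -3·r0 → [0,-6,-6,0]
  r2 -= 0·r1 → [0,0,-2,-3]
  r3 -= 2·r1 → [0,0,0,-2]
  r3 -= 0·r2 → [0,0,0,-2]

L=[[1,0,0,0],[-1,1,0,0],[0,0,1,0],[-3,2,0,1]] U=[[2,-1,2,2],[0,-3,-3,1],[0,0,-2,-3],[0,0,0,-2]]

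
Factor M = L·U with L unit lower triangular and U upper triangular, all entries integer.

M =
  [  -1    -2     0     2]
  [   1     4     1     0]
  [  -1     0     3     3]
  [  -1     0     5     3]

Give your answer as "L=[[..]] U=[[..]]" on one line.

  row1 -= -1·row0 → [0,2,1,2]
  row2 -= 1·row0 → [0,2,3,1]
  row3 -= 1·row0 → [0,2,5,1]
  row2 -= 1·row1 → [0,0,2,-1]
  row3 -= 1·row1 → [0,0,4,-1]
  row3 -= 2·row2 → [0,0,0,1]

L=[[1,0,0,0],[-1,1,0,0],[1,1,1,0],[1,1,2,1]] U=[[-1,-2,0,2],[0,2,1,2],[0,0,2,-1],[0,0,0,1]]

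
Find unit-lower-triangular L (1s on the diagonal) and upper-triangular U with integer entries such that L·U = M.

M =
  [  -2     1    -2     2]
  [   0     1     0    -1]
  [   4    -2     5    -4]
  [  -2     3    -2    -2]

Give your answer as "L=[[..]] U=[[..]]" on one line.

  r1 -= 0·r0 → [0,1,0,-1]
  r2 -= -2·r0 → [0,0,1,0]
  r3 -= 1·r0 → [0,2,0,-4]
  r2 -= 0·r1 → [0,0,1,0]
  r3 -= 2·r1 → [0,0,0,-2]
  r3 -= 0·r2 → [0,0,0,-2]

L=[[1,0,0,0],[0,1,0,0],[-2,0,1,0],[1,2,0,1]] U=[[-2,1,-2,2],[0,1,0,-1],[0,0,1,0],[0,0,0,-2]]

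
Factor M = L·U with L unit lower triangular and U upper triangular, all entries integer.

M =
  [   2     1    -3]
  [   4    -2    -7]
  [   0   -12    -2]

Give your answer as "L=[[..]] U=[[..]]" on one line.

  r1 -= 2·r0 → [0,-4,-1]
  r2 -= 0·r0 → [0,-12,-2]
  r2 -= 3·r1 → [0,0,1]

L=[[1,0,0],[2,1,0],[0,3,1]] U=[[2,1,-3],[0,-4,-1],[0,0,1]]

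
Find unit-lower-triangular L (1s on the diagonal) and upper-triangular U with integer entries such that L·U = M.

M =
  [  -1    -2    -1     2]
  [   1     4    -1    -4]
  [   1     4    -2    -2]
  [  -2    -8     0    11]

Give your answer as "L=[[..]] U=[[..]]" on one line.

  R1 -= -1·R0 → [0,2,-2,-2]
  R2 -= -1·R0 → [0,2,-3,0]
  R3 -= 2·R0 → [0,-4,2,7]
  R2 -= 1·R1 → [0,0,-1,2]
  R3 -= -2·R1 → [0,0,-2,3]
  R3 -= 2·R2 → [0,0,0,-1]

L=[[1,0,0,0],[-1,1,0,0],[-1,1,1,0],[2,-2,2,1]] U=[[-1,-2,-1,2],[0,2,-2,-2],[0,0,-1,2],[0,0,0,-1]]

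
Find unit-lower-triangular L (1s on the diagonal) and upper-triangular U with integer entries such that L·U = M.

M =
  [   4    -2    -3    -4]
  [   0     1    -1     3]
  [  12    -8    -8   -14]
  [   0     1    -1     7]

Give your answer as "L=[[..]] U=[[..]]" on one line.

  row1 -= 0·row0 → [0,1,-1,3]
  row2 -= 3·row0 → [0,-2,1,-2]
  row3 -= 0·row0 → [0,1,-1,7]
  row2 -= -2·row1 → [0,0,-1,4]
  row3 -= 1·row1 → [0,0,0,4]
  row3 -= 0·row2 → [0,0,0,4]

L=[[1,0,0,0],[0,1,0,0],[3,-2,1,0],[0,1,0,1]] U=[[4,-2,-3,-4],[0,1,-1,3],[0,0,-1,4],[0,0,0,4]]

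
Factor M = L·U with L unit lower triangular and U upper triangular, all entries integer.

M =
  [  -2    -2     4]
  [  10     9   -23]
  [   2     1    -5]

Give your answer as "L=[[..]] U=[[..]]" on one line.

  R1 -= -5·R0 → [0,-1,-3]
  R2 -= -1·R0 → [0,-1,-1]
  R2 -= 1·R1 → [0,0,2]

L=[[1,0,0],[-5,1,0],[-1,1,1]] U=[[-2,-2,4],[0,-1,-3],[0,0,2]]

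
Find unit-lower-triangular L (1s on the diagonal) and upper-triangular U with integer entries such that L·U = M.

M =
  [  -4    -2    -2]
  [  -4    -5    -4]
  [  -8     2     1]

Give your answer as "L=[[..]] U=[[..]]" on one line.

L=[[1,0,0],[1,1,0],[2,-2,1]] U=[[-4,-2,-2],[0,-3,-2],[0,0,1]]

  row1 -= 1·row0 → [0,-3,-2]
  row2 -= 2·row0 → [0,6,5]
  row2 -= -2·row1 → [0,0,1]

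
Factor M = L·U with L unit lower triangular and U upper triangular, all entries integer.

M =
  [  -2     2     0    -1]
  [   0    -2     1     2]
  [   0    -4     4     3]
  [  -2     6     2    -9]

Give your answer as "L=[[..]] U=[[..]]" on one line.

L=[[1,0,0,0],[0,1,0,0],[0,2,1,0],[1,-2,2,1]] U=[[-2,2,0,-1],[0,-2,1,2],[0,0,2,-1],[0,0,0,-2]]

  R1 -= 0·R0 → [0,-2,1,2]
  R2 -= 0·R0 → [0,-4,4,3]
  R3 -= 1·R0 → [0,4,2,-8]
  R2 -= 2·R1 → [0,0,2,-1]
  R3 -= -2·R1 → [0,0,4,-4]
  R3 -= 2·R2 → [0,0,0,-2]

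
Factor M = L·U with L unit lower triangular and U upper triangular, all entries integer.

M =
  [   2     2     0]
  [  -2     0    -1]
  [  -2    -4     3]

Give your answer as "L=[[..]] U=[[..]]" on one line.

  row1 -= -1·row0 → [0,2,-1]
  row2 -= -1·row0 → [0,-2,3]
  row2 -= -1·row1 → [0,0,2]

L=[[1,0,0],[-1,1,0],[-1,-1,1]] U=[[2,2,0],[0,2,-1],[0,0,2]]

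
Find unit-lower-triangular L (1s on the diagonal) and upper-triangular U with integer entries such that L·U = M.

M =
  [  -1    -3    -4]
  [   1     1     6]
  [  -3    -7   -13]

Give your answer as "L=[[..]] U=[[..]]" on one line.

  row1 -= -1·row0 → [0,-2,2]
  row2 -= 3·row0 → [0,2,-1]
  row2 -= -1·row1 → [0,0,1]

L=[[1,0,0],[-1,1,0],[3,-1,1]] U=[[-1,-3,-4],[0,-2,2],[0,0,1]]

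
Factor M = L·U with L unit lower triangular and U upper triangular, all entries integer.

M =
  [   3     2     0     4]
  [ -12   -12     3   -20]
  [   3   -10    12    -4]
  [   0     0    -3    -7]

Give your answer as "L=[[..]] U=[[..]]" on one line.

  R1 -= -4·R0 → [0,-4,3,-4]
  R2 -= 1·R0 → [0,-12,12,-8]
  R3 -= 0·R0 → [0,0,-3,-7]
  R2 -= 3·R1 → [0,0,3,4]
  R3 -= 0·R1 → [0,0,-3,-7]
  R3 -= -1·R2 → [0,0,0,-3]

L=[[1,0,0,0],[-4,1,0,0],[1,3,1,0],[0,0,-1,1]] U=[[3,2,0,4],[0,-4,3,-4],[0,0,3,4],[0,0,0,-3]]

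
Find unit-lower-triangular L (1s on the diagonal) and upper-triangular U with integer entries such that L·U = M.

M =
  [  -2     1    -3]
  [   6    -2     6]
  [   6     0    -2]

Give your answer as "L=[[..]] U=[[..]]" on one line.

  row1 -= -3·row0 → [0,1,-3]
  row2 -= -3·row0 → [0,3,-11]
  row2 -= 3·row1 → [0,0,-2]

L=[[1,0,0],[-3,1,0],[-3,3,1]] U=[[-2,1,-3],[0,1,-3],[0,0,-2]]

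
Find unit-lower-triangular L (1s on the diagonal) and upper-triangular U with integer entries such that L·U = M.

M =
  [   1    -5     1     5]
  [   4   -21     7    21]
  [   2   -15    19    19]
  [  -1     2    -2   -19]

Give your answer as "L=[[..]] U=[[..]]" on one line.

L=[[1,0,0,0],[4,1,0,0],[2,5,1,0],[-1,3,-5,1]] U=[[1,-5,1,5],[0,-1,3,1],[0,0,2,4],[0,0,0,3]]

  R1 -= 4·R0 → [0,-1,3,1]
  R2 -= 2·R0 → [0,-5,17,9]
  R3 -= -1·R0 → [0,-3,-1,-14]
  R2 -= 5·R1 → [0,0,2,4]
  R3 -= 3·R1 → [0,0,-10,-17]
  R3 -= -5·R2 → [0,0,0,3]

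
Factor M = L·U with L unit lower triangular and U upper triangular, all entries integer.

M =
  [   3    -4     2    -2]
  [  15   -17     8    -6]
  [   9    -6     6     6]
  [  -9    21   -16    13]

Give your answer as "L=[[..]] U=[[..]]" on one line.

  r1 -= 5·r0 → [0,3,-2,4]
  r2 -= 3·r0 → [0,6,0,12]
  r3 -= -3·r0 → [0,9,-10,7]
  r2 -= 2·r1 → [0,0,4,4]
  r3 -= 3·r1 → [0,0,-4,-5]
  r3 -= -1·r2 → [0,0,0,-1]

L=[[1,0,0,0],[5,1,0,0],[3,2,1,0],[-3,3,-1,1]] U=[[3,-4,2,-2],[0,3,-2,4],[0,0,4,4],[0,0,0,-1]]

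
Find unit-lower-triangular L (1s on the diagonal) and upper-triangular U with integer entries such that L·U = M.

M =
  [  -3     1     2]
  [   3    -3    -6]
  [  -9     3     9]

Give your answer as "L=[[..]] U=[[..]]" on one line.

  row1 -= -1·row0 → [0,-2,-4]
  row2 -= 3·row0 → [0,0,3]
  row2 -= 0·row1 → [0,0,3]

L=[[1,0,0],[-1,1,0],[3,0,1]] U=[[-3,1,2],[0,-2,-4],[0,0,3]]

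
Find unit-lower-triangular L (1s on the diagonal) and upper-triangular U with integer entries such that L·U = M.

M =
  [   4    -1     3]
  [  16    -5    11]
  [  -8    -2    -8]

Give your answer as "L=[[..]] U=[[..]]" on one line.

L=[[1,0,0],[4,1,0],[-2,4,1]] U=[[4,-1,3],[0,-1,-1],[0,0,2]]

  R1 -= 4·R0 → [0,-1,-1]
  R2 -= -2·R0 → [0,-4,-2]
  R2 -= 4·R1 → [0,0,2]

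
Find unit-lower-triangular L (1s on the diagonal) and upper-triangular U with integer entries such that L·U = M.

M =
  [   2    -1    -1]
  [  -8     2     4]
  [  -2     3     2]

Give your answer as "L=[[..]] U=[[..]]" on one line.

  row1 -= -4·row0 → [0,-2,0]
  row2 -= -1·row0 → [0,2,1]
  row2 -= -1·row1 → [0,0,1]

L=[[1,0,0],[-4,1,0],[-1,-1,1]] U=[[2,-1,-1],[0,-2,0],[0,0,1]]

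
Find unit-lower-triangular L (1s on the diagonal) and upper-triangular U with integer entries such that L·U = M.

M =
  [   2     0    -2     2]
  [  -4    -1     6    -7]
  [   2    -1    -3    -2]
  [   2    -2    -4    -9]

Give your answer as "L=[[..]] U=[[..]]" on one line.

  r1 -= -2·r0 → [0,-1,2,-3]
  r2 -= 1·r0 → [0,-1,-1,-4]
  r3 -= 1·r0 → [0,-2,-2,-11]
  r2 -= 1·r1 → [0,0,-3,-1]
  r3 -= 2·r1 → [0,0,-6,-5]
  r3 -= 2·r2 → [0,0,0,-3]

L=[[1,0,0,0],[-2,1,0,0],[1,1,1,0],[1,2,2,1]] U=[[2,0,-2,2],[0,-1,2,-3],[0,0,-3,-1],[0,0,0,-3]]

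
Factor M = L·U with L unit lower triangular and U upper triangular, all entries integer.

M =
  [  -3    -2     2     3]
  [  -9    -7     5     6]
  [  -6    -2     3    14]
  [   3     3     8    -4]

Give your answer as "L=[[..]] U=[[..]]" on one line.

  row1 -= 3·row0 → [0,-1,-1,-3]
  row2 -= 2·row0 → [0,2,-1,8]
  row3 -= -1·row0 → [0,1,10,-1]
  row2 -= -2·row1 → [0,0,-3,2]
  row3 -= -1·row1 → [0,0,9,-4]
  row3 -= -3·row2 → [0,0,0,2]

L=[[1,0,0,0],[3,1,0,0],[2,-2,1,0],[-1,-1,-3,1]] U=[[-3,-2,2,3],[0,-1,-1,-3],[0,0,-3,2],[0,0,0,2]]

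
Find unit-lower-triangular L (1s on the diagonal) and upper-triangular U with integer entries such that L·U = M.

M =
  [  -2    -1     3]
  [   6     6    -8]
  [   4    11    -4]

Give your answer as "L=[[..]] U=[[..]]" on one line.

  r1 -= -3·r0 → [0,3,1]
  r2 -= -2·r0 → [0,9,2]
  r2 -= 3·r1 → [0,0,-1]

L=[[1,0,0],[-3,1,0],[-2,3,1]] U=[[-2,-1,3],[0,3,1],[0,0,-1]]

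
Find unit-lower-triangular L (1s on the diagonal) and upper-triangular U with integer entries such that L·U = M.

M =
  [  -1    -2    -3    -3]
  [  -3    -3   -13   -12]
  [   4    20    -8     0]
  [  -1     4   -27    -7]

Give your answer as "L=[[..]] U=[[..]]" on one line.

  R1 -= 3·R0 → [0,3,-4,-3]
  R2 -= -4·R0 → [0,12,-20,-12]
  R3 -= 1·R0 → [0,6,-24,-4]
  R2 -= 4·R1 → [0,0,-4,0]
  R3 -= 2·R1 → [0,0,-16,2]
  R3 -= 4·R2 → [0,0,0,2]

L=[[1,0,0,0],[3,1,0,0],[-4,4,1,0],[1,2,4,1]] U=[[-1,-2,-3,-3],[0,3,-4,-3],[0,0,-4,0],[0,0,0,2]]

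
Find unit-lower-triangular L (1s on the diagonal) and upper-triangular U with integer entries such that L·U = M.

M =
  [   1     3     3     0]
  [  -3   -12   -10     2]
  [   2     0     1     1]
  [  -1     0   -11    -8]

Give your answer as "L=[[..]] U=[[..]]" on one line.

  R1 -= -3·R0 → [0,-3,-1,2]
  R2 -= 2·R0 → [0,-6,-5,1]
  R3 -= -1·R0 → [0,3,-8,-8]
  R2 -= 2·R1 → [0,0,-3,-3]
  R3 -= -1·R1 → [0,0,-9,-6]
  R3 -= 3·R2 → [0,0,0,3]

L=[[1,0,0,0],[-3,1,0,0],[2,2,1,0],[-1,-1,3,1]] U=[[1,3,3,0],[0,-3,-1,2],[0,0,-3,-3],[0,0,0,3]]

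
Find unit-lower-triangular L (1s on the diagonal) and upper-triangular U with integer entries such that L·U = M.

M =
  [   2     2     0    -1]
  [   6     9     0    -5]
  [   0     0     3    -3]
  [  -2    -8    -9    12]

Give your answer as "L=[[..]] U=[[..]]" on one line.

  row1 -= 3·row0 → [0,3,0,-2]
  row2 -= 0·row0 → [0,0,3,-3]
  row3 -= -1·row0 → [0,-6,-9,11]
  row2 -= 0·row1 → [0,0,3,-3]
  row3 -= -2·row1 → [0,0,-9,7]
  row3 -= -3·row2 → [0,0,0,-2]

L=[[1,0,0,0],[3,1,0,0],[0,0,1,0],[-1,-2,-3,1]] U=[[2,2,0,-1],[0,3,0,-2],[0,0,3,-3],[0,0,0,-2]]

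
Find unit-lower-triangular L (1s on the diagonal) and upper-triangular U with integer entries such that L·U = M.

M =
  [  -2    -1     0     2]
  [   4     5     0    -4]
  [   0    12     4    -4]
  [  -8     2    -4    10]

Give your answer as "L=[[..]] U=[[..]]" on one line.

L=[[1,0,0,0],[-2,1,0,0],[0,4,1,0],[4,2,-1,1]] U=[[-2,-1,0,2],[0,3,0,0],[0,0,4,-4],[0,0,0,-2]]

  r1 -= -2·r0 → [0,3,0,0]
  r2 -= 0·r0 → [0,12,4,-4]
  r3 -= 4·r0 → [0,6,-4,2]
  r2 -= 4·r1 → [0,0,4,-4]
  r3 -= 2·r1 → [0,0,-4,2]
  r3 -= -1·r2 → [0,0,0,-2]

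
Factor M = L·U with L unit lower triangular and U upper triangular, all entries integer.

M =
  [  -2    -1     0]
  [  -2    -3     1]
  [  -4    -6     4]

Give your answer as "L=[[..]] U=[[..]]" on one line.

  row1 -= 1·row0 → [0,-2,1]
  row2 -= 2·row0 → [0,-4,4]
  row2 -= 2·row1 → [0,0,2]

L=[[1,0,0],[1,1,0],[2,2,1]] U=[[-2,-1,0],[0,-2,1],[0,0,2]]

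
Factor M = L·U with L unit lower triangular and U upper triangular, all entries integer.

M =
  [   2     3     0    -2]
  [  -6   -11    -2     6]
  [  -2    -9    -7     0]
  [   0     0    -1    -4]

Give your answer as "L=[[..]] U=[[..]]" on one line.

  row1 -= -3·row0 → [0,-2,-2,0]
  row2 -= -1·row0 → [0,-6,-7,-2]
  row3 -= 0·row0 → [0,0,-1,-4]
  row2 -= 3·row1 → [0,0,-1,-2]
  row3 -= 0·row1 → [0,0,-1,-4]
  row3 -= 1·row2 → [0,0,0,-2]

L=[[1,0,0,0],[-3,1,0,0],[-1,3,1,0],[0,0,1,1]] U=[[2,3,0,-2],[0,-2,-2,0],[0,0,-1,-2],[0,0,0,-2]]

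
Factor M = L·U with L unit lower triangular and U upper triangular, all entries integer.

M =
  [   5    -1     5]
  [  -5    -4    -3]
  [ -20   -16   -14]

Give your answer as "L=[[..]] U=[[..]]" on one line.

  R1 -= -1·R0 → [0,-5,2]
  R2 -= -4·R0 → [0,-20,6]
  R2 -= 4·R1 → [0,0,-2]

L=[[1,0,0],[-1,1,0],[-4,4,1]] U=[[5,-1,5],[0,-5,2],[0,0,-2]]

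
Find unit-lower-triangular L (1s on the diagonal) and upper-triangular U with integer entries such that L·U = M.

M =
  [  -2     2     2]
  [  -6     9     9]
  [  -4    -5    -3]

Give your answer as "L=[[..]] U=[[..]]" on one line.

  r1 -= 3·r0 → [0,3,3]
  r2 -= 2·r0 → [0,-9,-7]
  r2 -= -3·r1 → [0,0,2]

L=[[1,0,0],[3,1,0],[2,-3,1]] U=[[-2,2,2],[0,3,3],[0,0,2]]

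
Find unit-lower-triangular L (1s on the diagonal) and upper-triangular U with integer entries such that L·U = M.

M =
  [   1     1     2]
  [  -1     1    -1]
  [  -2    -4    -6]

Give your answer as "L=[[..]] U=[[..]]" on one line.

L=[[1,0,0],[-1,1,0],[-2,-1,1]] U=[[1,1,2],[0,2,1],[0,0,-1]]

  row1 -= -1·row0 → [0,2,1]
  row2 -= -2·row0 → [0,-2,-2]
  row2 -= -1·row1 → [0,0,-1]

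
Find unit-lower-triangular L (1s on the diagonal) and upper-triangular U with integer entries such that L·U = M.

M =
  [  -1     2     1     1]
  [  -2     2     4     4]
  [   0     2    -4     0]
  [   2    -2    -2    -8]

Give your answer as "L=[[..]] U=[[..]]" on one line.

  row1 -= 2·row0 → [0,-2,2,2]
  row2 -= 0·row0 → [0,2,-4,0]
  row3 -= -2·row0 → [0,2,0,-6]
  row2 -= -1·row1 → [0,0,-2,2]
  row3 -= -1·row1 → [0,0,2,-4]
  row3 -= -1·row2 → [0,0,0,-2]

L=[[1,0,0,0],[2,1,0,0],[0,-1,1,0],[-2,-1,-1,1]] U=[[-1,2,1,1],[0,-2,2,2],[0,0,-2,2],[0,0,0,-2]]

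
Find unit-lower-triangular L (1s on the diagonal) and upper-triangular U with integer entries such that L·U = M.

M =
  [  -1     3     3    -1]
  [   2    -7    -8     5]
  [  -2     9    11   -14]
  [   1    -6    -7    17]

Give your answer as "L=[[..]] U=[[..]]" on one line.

L=[[1,0,0,0],[-2,1,0,0],[2,-3,1,0],[-1,3,-2,1]] U=[[-1,3,3,-1],[0,-1,-2,3],[0,0,-1,-3],[0,0,0,1]]

  r1 -= -2·r0 → [0,-1,-2,3]
  r2 -= 2·r0 → [0,3,5,-12]
  r3 -= -1·r0 → [0,-3,-4,16]
  r2 -= -3·r1 → [0,0,-1,-3]
  r3 -= 3·r1 → [0,0,2,7]
  r3 -= -2·r2 → [0,0,0,1]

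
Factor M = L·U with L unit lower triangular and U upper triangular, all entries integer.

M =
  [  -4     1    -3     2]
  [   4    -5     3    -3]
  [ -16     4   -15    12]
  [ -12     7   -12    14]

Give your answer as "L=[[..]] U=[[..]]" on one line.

  row1 -= -1·row0 → [0,-4,0,-1]
  row2 -= 4·row0 → [0,0,-3,4]
  row3 -= 3·row0 → [0,4,-3,8]
  row2 -= 0·row1 → [0,0,-3,4]
  row3 -= -1·row1 → [0,0,-3,7]
  row3 -= 1·row2 → [0,0,0,3]

L=[[1,0,0,0],[-1,1,0,0],[4,0,1,0],[3,-1,1,1]] U=[[-4,1,-3,2],[0,-4,0,-1],[0,0,-3,4],[0,0,0,3]]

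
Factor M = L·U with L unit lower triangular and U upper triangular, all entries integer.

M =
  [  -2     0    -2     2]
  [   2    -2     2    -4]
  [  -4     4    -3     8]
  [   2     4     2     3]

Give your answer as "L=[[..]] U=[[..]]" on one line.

L=[[1,0,0,0],[-1,1,0,0],[2,-2,1,0],[-1,-2,0,1]] U=[[-2,0,-2,2],[0,-2,0,-2],[0,0,1,0],[0,0,0,1]]

  row1 -= -1·row0 → [0,-2,0,-2]
  row2 -= 2·row0 → [0,4,1,4]
  row3 -= -1·row0 → [0,4,0,5]
  row2 -= -2·row1 → [0,0,1,0]
  row3 -= -2·row1 → [0,0,0,1]
  row3 -= 0·row2 → [0,0,0,1]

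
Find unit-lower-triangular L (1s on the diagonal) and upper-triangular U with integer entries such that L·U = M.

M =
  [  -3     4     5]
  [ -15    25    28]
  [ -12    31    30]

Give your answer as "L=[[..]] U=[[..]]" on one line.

  R1 -= 5·R0 → [0,5,3]
  R2 -= 4·R0 → [0,15,10]
  R2 -= 3·R1 → [0,0,1]

L=[[1,0,0],[5,1,0],[4,3,1]] U=[[-3,4,5],[0,5,3],[0,0,1]]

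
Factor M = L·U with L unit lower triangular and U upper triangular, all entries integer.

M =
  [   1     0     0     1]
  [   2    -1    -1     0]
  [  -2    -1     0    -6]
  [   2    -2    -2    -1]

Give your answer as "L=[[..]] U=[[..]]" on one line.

L=[[1,0,0,0],[2,1,0,0],[-2,1,1,0],[2,2,0,1]] U=[[1,0,0,1],[0,-1,-1,-2],[0,0,1,-2],[0,0,0,1]]

  R1 -= 2·R0 → [0,-1,-1,-2]
  R2 -= -2·R0 → [0,-1,0,-4]
  R3 -= 2·R0 → [0,-2,-2,-3]
  R2 -= 1·R1 → [0,0,1,-2]
  R3 -= 2·R1 → [0,0,0,1]
  R3 -= 0·R2 → [0,0,0,1]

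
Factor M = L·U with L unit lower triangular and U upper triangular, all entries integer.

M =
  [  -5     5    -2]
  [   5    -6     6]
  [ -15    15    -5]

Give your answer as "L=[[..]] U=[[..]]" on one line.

L=[[1,0,0],[-1,1,0],[3,0,1]] U=[[-5,5,-2],[0,-1,4],[0,0,1]]

  r1 -= -1·r0 → [0,-1,4]
  r2 -= 3·r0 → [0,0,1]
  r2 -= 0·r1 → [0,0,1]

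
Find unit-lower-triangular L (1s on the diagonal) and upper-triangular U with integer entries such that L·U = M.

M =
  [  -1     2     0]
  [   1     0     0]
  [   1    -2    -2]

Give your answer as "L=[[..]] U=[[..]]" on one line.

L=[[1,0,0],[-1,1,0],[-1,0,1]] U=[[-1,2,0],[0,2,0],[0,0,-2]]

  R1 -= -1·R0 → [0,2,0]
  R2 -= -1·R0 → [0,0,-2]
  R2 -= 0·R1 → [0,0,-2]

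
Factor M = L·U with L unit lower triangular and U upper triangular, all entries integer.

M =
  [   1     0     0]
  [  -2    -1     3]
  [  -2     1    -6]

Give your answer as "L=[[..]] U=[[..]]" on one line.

L=[[1,0,0],[-2,1,0],[-2,-1,1]] U=[[1,0,0],[0,-1,3],[0,0,-3]]

  r1 -= -2·r0 → [0,-1,3]
  r2 -= -2·r0 → [0,1,-6]
  r2 -= -1·r1 → [0,0,-3]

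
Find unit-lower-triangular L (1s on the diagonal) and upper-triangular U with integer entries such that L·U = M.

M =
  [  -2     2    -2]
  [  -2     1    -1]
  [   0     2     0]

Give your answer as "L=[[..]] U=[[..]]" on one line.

L=[[1,0,0],[1,1,0],[0,-2,1]] U=[[-2,2,-2],[0,-1,1],[0,0,2]]

  r1 -= 1·r0 → [0,-1,1]
  r2 -= 0·r0 → [0,2,0]
  r2 -= -2·r1 → [0,0,2]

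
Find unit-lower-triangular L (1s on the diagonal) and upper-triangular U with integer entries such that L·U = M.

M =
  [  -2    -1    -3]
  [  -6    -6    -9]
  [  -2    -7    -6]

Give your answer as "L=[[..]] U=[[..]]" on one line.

L=[[1,0,0],[3,1,0],[1,2,1]] U=[[-2,-1,-3],[0,-3,0],[0,0,-3]]

  row1 -= 3·row0 → [0,-3,0]
  row2 -= 1·row0 → [0,-6,-3]
  row2 -= 2·row1 → [0,0,-3]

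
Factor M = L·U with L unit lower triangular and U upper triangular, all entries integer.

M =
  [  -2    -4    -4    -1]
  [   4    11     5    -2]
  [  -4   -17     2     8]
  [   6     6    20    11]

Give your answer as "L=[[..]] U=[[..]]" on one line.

L=[[1,0,0,0],[-2,1,0,0],[2,-3,1,0],[-3,-2,2,1]] U=[[-2,-4,-4,-1],[0,3,-3,-4],[0,0,1,-2],[0,0,0,4]]

  R1 -= -2·R0 → [0,3,-3,-4]
  R2 -= 2·R0 → [0,-9,10,10]
  R3 -= -3·R0 → [0,-6,8,8]
  R2 -= -3·R1 → [0,0,1,-2]
  R3 -= -2·R1 → [0,0,2,0]
  R3 -= 2·R2 → [0,0,0,4]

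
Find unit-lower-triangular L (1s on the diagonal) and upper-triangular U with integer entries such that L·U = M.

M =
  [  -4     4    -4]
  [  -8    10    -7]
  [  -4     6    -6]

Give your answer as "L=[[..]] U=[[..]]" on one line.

L=[[1,0,0],[2,1,0],[1,1,1]] U=[[-4,4,-4],[0,2,1],[0,0,-3]]

  r1 -= 2·r0 → [0,2,1]
  r2 -= 1·r0 → [0,2,-2]
  r2 -= 1·r1 → [0,0,-3]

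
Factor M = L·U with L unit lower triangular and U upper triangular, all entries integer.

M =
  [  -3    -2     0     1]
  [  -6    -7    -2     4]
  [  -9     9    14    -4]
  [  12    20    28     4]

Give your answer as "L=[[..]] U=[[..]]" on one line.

L=[[1,0,0,0],[2,1,0,0],[3,-5,1,0],[-4,-4,5,1]] U=[[-3,-2,0,1],[0,-3,-2,2],[0,0,4,3],[0,0,0,1]]

  R1 -= 2·R0 → [0,-3,-2,2]
  R2 -= 3·R0 → [0,15,14,-7]
  R3 -= -4·R0 → [0,12,28,8]
  R2 -= -5·R1 → [0,0,4,3]
  R3 -= -4·R1 → [0,0,20,16]
  R3 -= 5·R2 → [0,0,0,1]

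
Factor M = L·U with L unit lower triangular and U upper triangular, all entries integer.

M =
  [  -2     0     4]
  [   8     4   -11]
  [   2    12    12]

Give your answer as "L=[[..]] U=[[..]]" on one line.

  row1 -= -4·row0 → [0,4,5]
  row2 -= -1·row0 → [0,12,16]
  row2 -= 3·row1 → [0,0,1]

L=[[1,0,0],[-4,1,0],[-1,3,1]] U=[[-2,0,4],[0,4,5],[0,0,1]]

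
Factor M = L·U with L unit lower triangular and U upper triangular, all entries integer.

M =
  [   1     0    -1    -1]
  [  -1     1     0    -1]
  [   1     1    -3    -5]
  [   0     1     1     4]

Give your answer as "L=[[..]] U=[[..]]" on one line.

  row1 -= -1·row0 → [0,1,-1,-2]
  row2 -= 1·row0 → [0,1,-2,-4]
  row3 -= 0·row0 → [0,1,1,4]
  row2 -= 1·row1 → [0,0,-1,-2]
  row3 -= 1·row1 → [0,0,2,6]
  row3 -= -2·row2 → [0,0,0,2]

L=[[1,0,0,0],[-1,1,0,0],[1,1,1,0],[0,1,-2,1]] U=[[1,0,-1,-1],[0,1,-1,-2],[0,0,-1,-2],[0,0,0,2]]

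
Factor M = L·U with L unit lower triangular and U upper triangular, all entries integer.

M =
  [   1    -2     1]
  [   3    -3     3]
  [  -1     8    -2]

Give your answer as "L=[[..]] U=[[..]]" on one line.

  R1 -= 3·R0 → [0,3,0]
  R2 -= -1·R0 → [0,6,-1]
  R2 -= 2·R1 → [0,0,-1]

L=[[1,0,0],[3,1,0],[-1,2,1]] U=[[1,-2,1],[0,3,0],[0,0,-1]]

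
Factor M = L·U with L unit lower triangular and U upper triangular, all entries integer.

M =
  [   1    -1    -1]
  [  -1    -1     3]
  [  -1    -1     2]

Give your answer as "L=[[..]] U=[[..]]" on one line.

  row1 -= -1·row0 → [0,-2,2]
  row2 -= -1·row0 → [0,-2,1]
  row2 -= 1·row1 → [0,0,-1]

L=[[1,0,0],[-1,1,0],[-1,1,1]] U=[[1,-1,-1],[0,-2,2],[0,0,-1]]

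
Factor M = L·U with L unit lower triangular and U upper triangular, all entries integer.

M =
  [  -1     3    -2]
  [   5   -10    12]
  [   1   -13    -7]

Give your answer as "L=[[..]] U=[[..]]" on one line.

L=[[1,0,0],[-5,1,0],[-1,-2,1]] U=[[-1,3,-2],[0,5,2],[0,0,-5]]

  row1 -= -5·row0 → [0,5,2]
  row2 -= -1·row0 → [0,-10,-9]
  row2 -= -2·row1 → [0,0,-5]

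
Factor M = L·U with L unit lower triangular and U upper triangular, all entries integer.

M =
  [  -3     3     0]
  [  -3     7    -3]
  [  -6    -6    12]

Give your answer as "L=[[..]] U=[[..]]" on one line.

  R1 -= 1·R0 → [0,4,-3]
  R2 -= 2·R0 → [0,-12,12]
  R2 -= -3·R1 → [0,0,3]

L=[[1,0,0],[1,1,0],[2,-3,1]] U=[[-3,3,0],[0,4,-3],[0,0,3]]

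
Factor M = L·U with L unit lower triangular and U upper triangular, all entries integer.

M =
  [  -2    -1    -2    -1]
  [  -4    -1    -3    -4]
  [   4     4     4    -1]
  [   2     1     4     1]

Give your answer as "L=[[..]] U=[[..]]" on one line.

L=[[1,0,0,0],[2,1,0,0],[-2,2,1,0],[-1,0,-1,1]] U=[[-2,-1,-2,-1],[0,1,1,-2],[0,0,-2,1],[0,0,0,1]]

  r1 -= 2·r0 → [0,1,1,-2]
  r2 -= -2·r0 → [0,2,0,-3]
  r3 -= -1·r0 → [0,0,2,0]
  r2 -= 2·r1 → [0,0,-2,1]
  r3 -= 0·r1 → [0,0,2,0]
  r3 -= -1·r2 → [0,0,0,1]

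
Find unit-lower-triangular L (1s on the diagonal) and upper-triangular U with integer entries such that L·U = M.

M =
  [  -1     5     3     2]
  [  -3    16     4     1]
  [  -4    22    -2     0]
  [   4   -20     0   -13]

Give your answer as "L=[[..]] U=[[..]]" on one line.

  R1 -= 3·R0 → [0,1,-5,-5]
  R2 -= 4·R0 → [0,2,-14,-8]
  R3 -= -4·R0 → [0,0,12,-5]
  R2 -= 2·R1 → [0,0,-4,2]
  R3 -= 0·R1 → [0,0,12,-5]
  R3 -= -3·R2 → [0,0,0,1]

L=[[1,0,0,0],[3,1,0,0],[4,2,1,0],[-4,0,-3,1]] U=[[-1,5,3,2],[0,1,-5,-5],[0,0,-4,2],[0,0,0,1]]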